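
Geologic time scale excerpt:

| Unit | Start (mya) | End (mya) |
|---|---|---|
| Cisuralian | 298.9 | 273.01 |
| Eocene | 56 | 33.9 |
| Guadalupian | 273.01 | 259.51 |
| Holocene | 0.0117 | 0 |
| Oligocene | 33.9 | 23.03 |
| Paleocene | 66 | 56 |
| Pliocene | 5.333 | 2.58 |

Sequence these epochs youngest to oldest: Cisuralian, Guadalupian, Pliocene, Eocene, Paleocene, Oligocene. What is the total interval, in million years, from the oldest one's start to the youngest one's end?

From the excerpt: Cisuralian 298.9–273.01; Guadalupian 273.01–259.51; Pliocene 5.333–2.58; Eocene 56–33.9; Paleocene 66–56; Oligocene 33.9–23.03 (Ma).
Larger Ma is earlier, so the oldest is Cisuralian and the youngest is Pliocene; youngest to oldest: Pliocene, Oligocene, Eocene, Paleocene, Guadalupian, Cisuralian.
Oldest start 298.9 minus youngest end 2.58 gives 296.32 Myr overall.

Pliocene, Oligocene, Eocene, Paleocene, Guadalupian, Cisuralian; total span 296.32 Myr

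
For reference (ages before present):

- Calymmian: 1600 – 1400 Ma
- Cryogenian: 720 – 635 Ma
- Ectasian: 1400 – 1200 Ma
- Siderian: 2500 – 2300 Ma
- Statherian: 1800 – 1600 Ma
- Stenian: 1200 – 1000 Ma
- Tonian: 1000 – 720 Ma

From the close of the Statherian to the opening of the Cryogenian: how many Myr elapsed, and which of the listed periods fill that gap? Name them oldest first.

880 million years; Calymmian, Ectasian, Stenian, Tonian

End of Statherian = 1600 Ma; start of Cryogenian = 720 Ma.
Gap = 1600 − 720 = 880 Myr.
Periods wholly inside 1600–720 Ma: Calymmian (1600–1400), Ectasian (1400–1200), Stenian (1200–1000), Tonian (1000–720).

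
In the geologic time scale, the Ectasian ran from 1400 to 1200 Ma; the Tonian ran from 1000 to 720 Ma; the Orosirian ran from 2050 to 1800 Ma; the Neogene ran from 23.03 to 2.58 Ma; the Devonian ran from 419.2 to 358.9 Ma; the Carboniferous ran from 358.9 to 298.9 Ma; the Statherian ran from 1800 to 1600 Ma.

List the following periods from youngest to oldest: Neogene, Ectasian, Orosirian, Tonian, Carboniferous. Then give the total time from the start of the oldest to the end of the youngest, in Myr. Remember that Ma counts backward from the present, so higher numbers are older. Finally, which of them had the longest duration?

Neogene, Carboniferous, Tonian, Ectasian, Orosirian; total span 2047.42 Myr; longest is Tonian

Start ages (Ma): Orosirian 2050, Ectasian 1400, Tonian 1000, Carboniferous 358.9, Neogene 23.03.
Ordered youngest to oldest: Neogene, Carboniferous, Tonian, Ectasian, Orosirian.
Span = 2050 − 2.58 = 2047.42 Myr.
Durations: Neogene 20.45, Tonian 280, Carboniferous 60, Orosirian 250, Ectasian 200 → longest is Tonian (280 Myr).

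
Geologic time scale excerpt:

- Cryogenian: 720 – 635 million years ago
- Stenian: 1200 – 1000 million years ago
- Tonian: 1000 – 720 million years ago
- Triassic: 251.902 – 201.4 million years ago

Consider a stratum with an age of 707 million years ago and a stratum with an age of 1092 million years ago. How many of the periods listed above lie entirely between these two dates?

1

1092 Ma sits inside the Stenian (1200–1000) and 707 Ma inside the Cryogenian (720–635); neither of those is wholly between the two dates.
The listed periods lying completely between them are Tonian — 1 in all.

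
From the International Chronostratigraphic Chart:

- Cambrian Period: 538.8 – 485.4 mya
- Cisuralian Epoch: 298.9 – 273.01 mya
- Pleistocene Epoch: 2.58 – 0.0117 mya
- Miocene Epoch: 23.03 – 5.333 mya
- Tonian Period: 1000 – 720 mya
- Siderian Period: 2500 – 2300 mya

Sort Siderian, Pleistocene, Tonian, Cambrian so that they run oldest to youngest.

Siderian → Tonian → Cambrian → Pleistocene

The oldest of these is Siderian (starts 2500 Ma) and the youngest is Pleistocene (ends 0.0117 Ma).
In between, by decreasing start age: Tonian (1000), Cambrian (538.8).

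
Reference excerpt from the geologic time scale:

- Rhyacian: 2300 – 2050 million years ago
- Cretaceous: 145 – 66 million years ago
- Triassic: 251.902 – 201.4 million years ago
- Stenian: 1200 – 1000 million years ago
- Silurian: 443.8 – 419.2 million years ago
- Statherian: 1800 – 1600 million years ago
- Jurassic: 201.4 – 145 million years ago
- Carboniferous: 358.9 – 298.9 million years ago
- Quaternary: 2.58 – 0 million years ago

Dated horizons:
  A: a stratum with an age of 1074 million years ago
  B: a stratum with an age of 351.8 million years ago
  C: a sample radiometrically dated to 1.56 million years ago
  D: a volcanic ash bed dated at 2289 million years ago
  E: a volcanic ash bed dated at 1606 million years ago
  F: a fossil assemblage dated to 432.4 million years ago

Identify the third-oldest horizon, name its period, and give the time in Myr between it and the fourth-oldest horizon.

A, in the Stenian; 641.6 million years to F

Sorted oldest-first by Ma: D (2289), E (1606), A (1074), F (432.4), B (351.8), C (1.56).
The third oldest is A at 1074 Ma, which lies in 1200–1000 Ma: the Stenian.
The fourth oldest is F at 432.4 Ma; separation = |1074 − 432.4| = 641.6 Myr.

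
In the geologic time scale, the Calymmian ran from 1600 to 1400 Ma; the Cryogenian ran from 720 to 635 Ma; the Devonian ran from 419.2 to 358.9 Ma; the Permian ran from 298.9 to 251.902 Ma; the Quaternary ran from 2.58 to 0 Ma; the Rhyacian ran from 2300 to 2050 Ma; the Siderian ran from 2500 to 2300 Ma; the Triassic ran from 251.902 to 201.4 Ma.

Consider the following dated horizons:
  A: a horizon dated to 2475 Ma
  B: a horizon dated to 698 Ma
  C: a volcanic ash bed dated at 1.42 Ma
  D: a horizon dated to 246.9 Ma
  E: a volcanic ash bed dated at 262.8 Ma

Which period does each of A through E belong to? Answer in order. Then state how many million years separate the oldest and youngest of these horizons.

Match each age against the start–end ranges in the excerpt: A = 2475 Ma → Siderian (2500–2300); B = 698 Ma → Cryogenian (720–635); C = 1.42 Ma → Quaternary (2.58–0); D = 246.9 Ma → Triassic (251.902–201.4); E = 262.8 Ma → Permian (298.9–251.902).
The largest age is 2475 Ma and the smallest is 1.42 Ma; their difference is 2473.58 Myr.

A — Siderian; B — Cryogenian; C — Quaternary; D — Triassic; E — Permian; span 2473.58 million years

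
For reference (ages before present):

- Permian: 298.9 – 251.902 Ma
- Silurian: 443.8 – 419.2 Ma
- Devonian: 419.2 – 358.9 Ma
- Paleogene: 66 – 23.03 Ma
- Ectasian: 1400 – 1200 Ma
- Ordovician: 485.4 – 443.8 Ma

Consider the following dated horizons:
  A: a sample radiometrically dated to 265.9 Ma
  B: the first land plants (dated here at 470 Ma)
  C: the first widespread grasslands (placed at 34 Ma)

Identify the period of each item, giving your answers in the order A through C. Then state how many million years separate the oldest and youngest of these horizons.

A: 265.9 Ma lies in 298.9–251.902 Ma, so Permian.
B: 470 Ma lies in 485.4–443.8 Ma, so Ordovician.
C: 34 Ma lies in 66–23.03 Ma, so Paleogene.
Oldest = 470 Ma, youngest = 34 Ma → span 436 Myr.

A — Permian; B — Ordovician; C — Paleogene; span 436 million years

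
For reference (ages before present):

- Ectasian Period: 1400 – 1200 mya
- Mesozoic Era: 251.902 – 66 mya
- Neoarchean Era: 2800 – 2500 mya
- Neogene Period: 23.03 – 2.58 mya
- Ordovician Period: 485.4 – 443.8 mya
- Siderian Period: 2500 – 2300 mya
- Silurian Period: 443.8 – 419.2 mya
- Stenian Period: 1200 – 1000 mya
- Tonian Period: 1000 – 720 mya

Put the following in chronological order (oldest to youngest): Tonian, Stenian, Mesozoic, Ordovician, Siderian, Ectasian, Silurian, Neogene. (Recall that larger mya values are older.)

Read off each span (Ma): Tonian 1000–720; Stenian 1200–1000; Mesozoic 251.902–66; Ordovician 485.4–443.8; Siderian 2500–2300; Ectasian 1400–1200; Silurian 443.8–419.2; Neogene 23.03–2.58.
Larger Ma is older, so oldest→youngest is Siderian, Ectasian, Stenian, Tonian, Ordovician, Silurian, Mesozoic, Neogene.

Siderian, Ectasian, Stenian, Tonian, Ordovician, Silurian, Mesozoic, Neogene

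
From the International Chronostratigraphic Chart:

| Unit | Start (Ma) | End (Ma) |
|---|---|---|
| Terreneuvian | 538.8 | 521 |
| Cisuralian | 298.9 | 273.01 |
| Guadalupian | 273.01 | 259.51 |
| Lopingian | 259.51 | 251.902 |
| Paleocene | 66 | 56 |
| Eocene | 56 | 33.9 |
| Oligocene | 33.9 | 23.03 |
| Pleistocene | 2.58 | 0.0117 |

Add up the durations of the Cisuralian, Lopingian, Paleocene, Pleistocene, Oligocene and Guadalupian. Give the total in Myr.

70.4363 million years

Duration is start − end for each: (298.9 − 273.01) + (259.51 − 251.902) + (66 − 56) + (2.58 − 0.0117) + (33.9 − 23.03) + (273.01 − 259.51).
That is 25.89 + 7.608 + 10 + 2.5683 + 10.87 + 13.5, which totals 70.4363 million years.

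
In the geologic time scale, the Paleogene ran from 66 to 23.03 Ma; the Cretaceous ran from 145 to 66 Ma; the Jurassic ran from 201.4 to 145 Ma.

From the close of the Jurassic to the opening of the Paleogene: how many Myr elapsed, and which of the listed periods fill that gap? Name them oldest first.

79 million years; Cretaceous

The Jurassic closes at 145 Ma and the Paleogene opens at 66 Ma, so the interval is 145 − 66 = 79 Myr.
A period fits inside if it starts at or after 145 Ma and ends at or before 66 Ma; oldest first that gives Cretaceous.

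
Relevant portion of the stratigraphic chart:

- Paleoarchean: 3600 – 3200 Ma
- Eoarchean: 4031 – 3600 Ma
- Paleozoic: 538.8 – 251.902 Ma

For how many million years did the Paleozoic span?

538.8 − 251.902 = 286.898 million years.

286.898 million years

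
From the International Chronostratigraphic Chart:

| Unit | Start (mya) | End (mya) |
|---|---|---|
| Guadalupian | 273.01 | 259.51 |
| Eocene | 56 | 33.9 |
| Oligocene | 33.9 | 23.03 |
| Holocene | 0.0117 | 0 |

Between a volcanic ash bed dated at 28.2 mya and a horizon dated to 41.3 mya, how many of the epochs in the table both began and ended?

0

The older date is 41.3 Ma and the younger is 28.2 Ma.
No epoch both begins after 41.3 Ma and ends before 28.2 Ma, so the count is 0.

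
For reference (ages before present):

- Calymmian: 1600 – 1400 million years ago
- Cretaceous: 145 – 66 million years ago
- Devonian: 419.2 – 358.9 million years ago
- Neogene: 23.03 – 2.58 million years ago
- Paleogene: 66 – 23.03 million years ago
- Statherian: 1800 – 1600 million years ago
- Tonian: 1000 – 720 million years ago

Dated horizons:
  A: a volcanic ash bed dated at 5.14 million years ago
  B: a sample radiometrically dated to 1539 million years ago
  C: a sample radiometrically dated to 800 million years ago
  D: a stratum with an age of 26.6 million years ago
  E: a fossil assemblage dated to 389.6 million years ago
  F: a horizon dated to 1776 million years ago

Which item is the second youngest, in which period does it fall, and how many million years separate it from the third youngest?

Smaller Ma means younger, so youngest first: A 5.14 < D 26.6 < E 389.6 < C 800 < B 1539 < F 1776.
Counting 2 along gives D (26.6 Ma); the excerpt puts that inside the Paleogene, 66–23.03 Ma.
Next in line is E (389.6 Ma), and 389.6 − 26.6 = 363 Myr.

D, in the Paleogene; 363 million years to E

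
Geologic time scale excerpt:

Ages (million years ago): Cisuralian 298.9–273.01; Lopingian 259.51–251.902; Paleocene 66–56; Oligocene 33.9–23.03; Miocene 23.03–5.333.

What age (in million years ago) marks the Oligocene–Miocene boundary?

23.03 million years ago

The Oligocene ends and the Miocene begins at 23.03 million years ago.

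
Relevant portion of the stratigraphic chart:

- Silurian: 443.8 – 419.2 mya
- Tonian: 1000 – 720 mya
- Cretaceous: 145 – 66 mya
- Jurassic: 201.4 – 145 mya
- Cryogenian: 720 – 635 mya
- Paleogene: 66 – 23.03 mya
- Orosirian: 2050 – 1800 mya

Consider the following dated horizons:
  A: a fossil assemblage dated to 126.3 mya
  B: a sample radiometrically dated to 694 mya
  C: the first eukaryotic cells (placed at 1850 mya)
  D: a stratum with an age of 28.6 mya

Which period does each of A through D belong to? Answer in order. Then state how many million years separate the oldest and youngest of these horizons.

Match each age against the start–end ranges in the excerpt: A = 126.3 Ma → Cretaceous (145–66); B = 694 Ma → Cryogenian (720–635); C = 1850 Ma → Orosirian (2050–1800); D = 28.6 Ma → Paleogene (66–23.03).
The largest age is 1850 Ma and the smallest is 28.6 Ma; their difference is 1821.4 Myr.

A — Cretaceous; B — Cryogenian; C — Orosirian; D — Paleogene; span 1821.4 million years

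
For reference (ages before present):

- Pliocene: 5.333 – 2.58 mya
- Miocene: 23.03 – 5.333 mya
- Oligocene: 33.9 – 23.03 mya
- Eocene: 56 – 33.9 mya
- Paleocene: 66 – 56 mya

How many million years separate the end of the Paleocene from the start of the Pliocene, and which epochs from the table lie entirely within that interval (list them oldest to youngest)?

50.667 million years; Eocene, Oligocene, Miocene

End of Paleocene = 56 Ma; start of Pliocene = 5.333 Ma.
Gap = 56 − 5.333 = 50.667 Myr.
Epochs wholly inside 56–5.333 Ma: Eocene (56–33.9), Oligocene (33.9–23.03), Miocene (23.03–5.333).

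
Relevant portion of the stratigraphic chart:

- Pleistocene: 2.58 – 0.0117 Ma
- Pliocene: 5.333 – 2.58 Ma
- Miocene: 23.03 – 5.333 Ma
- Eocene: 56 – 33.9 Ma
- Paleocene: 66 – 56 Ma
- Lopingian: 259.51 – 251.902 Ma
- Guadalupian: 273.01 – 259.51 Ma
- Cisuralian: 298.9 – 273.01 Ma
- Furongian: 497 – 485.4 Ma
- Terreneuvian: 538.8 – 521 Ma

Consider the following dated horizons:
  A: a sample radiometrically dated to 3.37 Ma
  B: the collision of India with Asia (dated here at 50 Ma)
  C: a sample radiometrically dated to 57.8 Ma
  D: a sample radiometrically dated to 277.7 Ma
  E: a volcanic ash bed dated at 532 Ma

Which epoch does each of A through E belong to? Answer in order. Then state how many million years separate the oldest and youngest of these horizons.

A — Pliocene; B — Eocene; C — Paleocene; D — Cisuralian; E — Terreneuvian; span 528.63 million years

A: 3.37 Ma lies in 5.333–2.58 Ma, so Pliocene.
B: 50 Ma lies in 56–33.9 Ma, so Eocene.
C: 57.8 Ma lies in 66–56 Ma, so Paleocene.
D: 277.7 Ma lies in 298.9–273.01 Ma, so Cisuralian.
E: 532 Ma lies in 538.8–521 Ma, so Terreneuvian.
Oldest = 532 Ma, youngest = 3.37 Ma → span 528.63 Myr.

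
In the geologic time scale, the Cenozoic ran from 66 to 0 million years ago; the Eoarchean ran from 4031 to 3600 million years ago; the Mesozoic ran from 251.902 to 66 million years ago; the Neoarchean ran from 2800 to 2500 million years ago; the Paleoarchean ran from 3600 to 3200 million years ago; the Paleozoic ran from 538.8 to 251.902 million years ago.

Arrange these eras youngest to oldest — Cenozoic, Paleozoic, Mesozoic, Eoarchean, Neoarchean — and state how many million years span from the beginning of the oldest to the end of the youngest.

From the excerpt: Cenozoic 66–0; Paleozoic 538.8–251.902; Mesozoic 251.902–66; Eoarchean 4031–3600; Neoarchean 2800–2500 (Ma).
Larger Ma is earlier, so the oldest is Eoarchean and the youngest is Cenozoic; youngest to oldest: Cenozoic, Mesozoic, Paleozoic, Neoarchean, Eoarchean.
Oldest start 4031 minus youngest end 0 gives 4031 Myr overall.

Cenozoic, Mesozoic, Paleozoic, Neoarchean, Eoarchean; total span 4031 Myr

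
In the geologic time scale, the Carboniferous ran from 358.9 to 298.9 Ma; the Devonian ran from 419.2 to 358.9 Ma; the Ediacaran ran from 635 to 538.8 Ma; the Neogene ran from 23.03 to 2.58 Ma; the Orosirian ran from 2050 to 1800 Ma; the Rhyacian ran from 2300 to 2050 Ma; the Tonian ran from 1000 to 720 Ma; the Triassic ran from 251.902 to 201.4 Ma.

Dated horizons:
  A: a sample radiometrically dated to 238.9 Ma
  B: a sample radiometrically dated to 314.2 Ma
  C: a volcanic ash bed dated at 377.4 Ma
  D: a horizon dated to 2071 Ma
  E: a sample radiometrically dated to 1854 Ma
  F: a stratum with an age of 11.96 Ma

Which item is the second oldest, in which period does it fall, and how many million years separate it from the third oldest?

E, in the Orosirian; 1476.6 million years to C

Sorted oldest-first by Ma: D (2071), E (1854), C (377.4), B (314.2), A (238.9), F (11.96).
The second oldest is E at 1854 Ma, which lies in 2050–1800 Ma: the Orosirian.
The third oldest is C at 377.4 Ma; separation = |1854 − 377.4| = 1476.6 Myr.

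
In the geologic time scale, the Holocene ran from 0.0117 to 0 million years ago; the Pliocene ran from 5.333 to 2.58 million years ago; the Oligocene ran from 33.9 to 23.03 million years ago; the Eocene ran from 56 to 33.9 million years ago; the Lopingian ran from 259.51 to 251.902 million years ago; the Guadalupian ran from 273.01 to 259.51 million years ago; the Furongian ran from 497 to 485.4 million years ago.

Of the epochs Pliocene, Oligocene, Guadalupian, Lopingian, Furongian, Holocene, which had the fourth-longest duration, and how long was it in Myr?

Lopingian, 7.608 million years

Start − end for each: Pliocene 5.333 − 2.58 = 2.753; Oligocene 33.9 − 23.03 = 10.87; Guadalupian 273.01 − 259.51 = 13.5; Lopingian 259.51 − 251.902 = 7.608; Furongian 497 − 485.4 = 11.6; Holocene 0.0117 − 0 = 0.0117.
Ranking these from longest: Guadalupian > Furongian > Oligocene > Lopingian > Pliocene > Holocene.
Position 4 in that ranking is Lopingian, which lasted 7.608 Myr.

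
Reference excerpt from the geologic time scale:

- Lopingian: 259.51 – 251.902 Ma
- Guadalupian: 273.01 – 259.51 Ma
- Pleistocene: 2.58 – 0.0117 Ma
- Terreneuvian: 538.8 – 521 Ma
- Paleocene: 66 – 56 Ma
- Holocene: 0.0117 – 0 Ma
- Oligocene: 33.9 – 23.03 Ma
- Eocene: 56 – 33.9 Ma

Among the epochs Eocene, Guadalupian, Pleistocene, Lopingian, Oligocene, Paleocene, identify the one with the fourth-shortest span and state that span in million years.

Start − end for each: Eocene 56 − 33.9 = 22.1; Guadalupian 273.01 − 259.51 = 13.5; Pleistocene 2.58 − 0.0117 = 2.5683; Lopingian 259.51 − 251.902 = 7.608; Oligocene 33.9 − 23.03 = 10.87; Paleocene 66 − 56 = 10.
Ranking these from shortest: Pleistocene < Lopingian < Paleocene < Oligocene < Guadalupian < Eocene.
Position 4 in that ranking is Oligocene, which lasted 10.87 Myr.

Oligocene, 10.87 million years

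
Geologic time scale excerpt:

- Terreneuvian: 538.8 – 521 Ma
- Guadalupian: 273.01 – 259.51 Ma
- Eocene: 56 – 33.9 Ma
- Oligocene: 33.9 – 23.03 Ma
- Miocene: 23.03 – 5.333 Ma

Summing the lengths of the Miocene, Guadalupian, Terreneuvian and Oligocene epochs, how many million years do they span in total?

59.867 million years

Each duration: Miocene = 17.697; Guadalupian = 13.5; Terreneuvian = 17.8; Oligocene = 10.87.
Sum: 17.697 + 13.5 + 17.8 + 10.87 = 59.867 Myr.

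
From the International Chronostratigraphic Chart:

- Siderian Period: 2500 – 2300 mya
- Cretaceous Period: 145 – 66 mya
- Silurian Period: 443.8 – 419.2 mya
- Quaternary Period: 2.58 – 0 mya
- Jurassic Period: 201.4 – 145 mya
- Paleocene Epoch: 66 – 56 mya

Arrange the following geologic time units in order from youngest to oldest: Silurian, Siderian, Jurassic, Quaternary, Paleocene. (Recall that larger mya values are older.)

Quaternary, Paleocene, Jurassic, Silurian, Siderian

Read off each span (Ma): Silurian 443.8–419.2; Siderian 2500–2300; Jurassic 201.4–145; Quaternary 2.58–0; Paleocene 66–56.
Larger Ma is older, so oldest→youngest is Siderian, Silurian, Jurassic, Paleocene, Quaternary; reverse it for youngest→oldest.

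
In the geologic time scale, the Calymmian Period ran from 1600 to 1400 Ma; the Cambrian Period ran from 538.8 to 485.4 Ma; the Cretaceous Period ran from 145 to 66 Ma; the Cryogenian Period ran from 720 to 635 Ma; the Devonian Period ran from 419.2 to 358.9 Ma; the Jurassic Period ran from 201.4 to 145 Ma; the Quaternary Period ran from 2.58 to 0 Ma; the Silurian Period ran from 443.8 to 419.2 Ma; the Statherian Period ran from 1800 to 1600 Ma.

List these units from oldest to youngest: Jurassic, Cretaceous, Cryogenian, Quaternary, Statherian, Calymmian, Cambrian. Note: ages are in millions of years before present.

The oldest of these is Statherian (starts 1800 Ma) and the youngest is Quaternary (ends 0 Ma).
In between, by decreasing start age: Calymmian (1600), Cryogenian (720), Cambrian (538.8), Jurassic (201.4), Cretaceous (145).

Statherian, then Calymmian, then Cryogenian, then Cambrian, then Jurassic, then Cretaceous, then Quaternary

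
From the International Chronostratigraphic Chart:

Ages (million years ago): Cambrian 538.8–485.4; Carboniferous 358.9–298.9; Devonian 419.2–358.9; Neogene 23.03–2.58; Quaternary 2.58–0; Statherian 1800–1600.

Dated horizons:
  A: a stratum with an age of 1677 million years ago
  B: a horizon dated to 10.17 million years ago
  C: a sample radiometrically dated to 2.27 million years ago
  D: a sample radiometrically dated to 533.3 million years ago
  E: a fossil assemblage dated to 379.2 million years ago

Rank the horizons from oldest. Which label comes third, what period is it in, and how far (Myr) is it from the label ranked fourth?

Sorted oldest-first by Ma: A (1677), D (533.3), E (379.2), B (10.17), C (2.27).
The third oldest is E at 379.2 Ma, which lies in 419.2–358.9 Ma: the Devonian.
The fourth oldest is B at 10.17 Ma; separation = |379.2 − 10.17| = 369.03 Myr.

E, in the Devonian; 369.03 million years to B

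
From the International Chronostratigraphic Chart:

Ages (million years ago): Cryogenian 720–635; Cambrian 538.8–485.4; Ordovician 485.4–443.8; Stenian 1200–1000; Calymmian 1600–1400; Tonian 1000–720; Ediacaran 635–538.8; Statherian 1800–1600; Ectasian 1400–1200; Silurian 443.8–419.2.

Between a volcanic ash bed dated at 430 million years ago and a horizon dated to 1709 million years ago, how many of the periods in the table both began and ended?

8

1709 Ma sits inside the Statherian (1800–1600) and 430 Ma inside the Silurian (443.8–419.2); neither of those is wholly between the two dates.
The listed periods lying completely between them are Calymmian, Ectasian, Stenian, Tonian, Cryogenian, Ediacaran, Cambrian, Ordovician — 8 in all.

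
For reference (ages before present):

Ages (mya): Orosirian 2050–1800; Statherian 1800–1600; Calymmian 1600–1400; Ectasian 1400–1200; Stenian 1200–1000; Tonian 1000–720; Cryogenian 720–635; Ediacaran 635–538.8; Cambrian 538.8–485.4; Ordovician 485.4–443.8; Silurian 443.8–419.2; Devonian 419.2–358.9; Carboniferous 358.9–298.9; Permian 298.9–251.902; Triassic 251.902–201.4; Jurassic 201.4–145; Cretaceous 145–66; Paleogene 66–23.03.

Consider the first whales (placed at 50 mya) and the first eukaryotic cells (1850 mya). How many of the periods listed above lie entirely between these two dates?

16

The older date is 1850 Ma and the younger is 50 Ma.
Periods with start < 1850 and end > 50 Ma: Statherian (1800–1600), Calymmian (1600–1400), Ectasian (1400–1200), Stenian (1200–1000), Tonian (1000–720), Cryogenian (720–635), Ediacaran (635–538.8), Cambrian (538.8–485.4), Ordovician (485.4–443.8), Silurian (443.8–419.2), Devonian (419.2–358.9), Carboniferous (358.9–298.9), Permian (298.9–251.902), Triassic (251.902–201.4), Jurassic (201.4–145), Cretaceous (145–66).
That is 16 complete periods.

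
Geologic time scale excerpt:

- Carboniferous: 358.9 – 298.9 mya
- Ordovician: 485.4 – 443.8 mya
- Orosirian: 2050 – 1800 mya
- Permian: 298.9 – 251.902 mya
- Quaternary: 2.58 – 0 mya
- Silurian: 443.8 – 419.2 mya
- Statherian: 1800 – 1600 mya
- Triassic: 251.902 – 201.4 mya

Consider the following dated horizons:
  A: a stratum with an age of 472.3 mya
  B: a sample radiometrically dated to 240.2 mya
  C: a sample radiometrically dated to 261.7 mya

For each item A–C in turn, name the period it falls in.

Match each age against the start–end ranges in the excerpt: A = 472.3 Ma → Ordovician (485.4–443.8); B = 240.2 Ma → Triassic (251.902–201.4); C = 261.7 Ma → Permian (298.9–251.902).

A — Ordovician; B — Triassic; C — Permian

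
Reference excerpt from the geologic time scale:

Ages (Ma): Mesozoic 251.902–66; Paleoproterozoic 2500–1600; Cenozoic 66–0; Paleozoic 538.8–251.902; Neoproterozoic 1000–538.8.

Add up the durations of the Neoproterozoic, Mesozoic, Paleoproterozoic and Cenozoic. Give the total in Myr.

1613.102 million years

Duration is start − end for each: (1000 − 538.8) + (251.902 − 66) + (2500 − 1600) + (66 − 0).
That is 461.2 + 185.902 + 900 + 66, which totals 1613.102 million years.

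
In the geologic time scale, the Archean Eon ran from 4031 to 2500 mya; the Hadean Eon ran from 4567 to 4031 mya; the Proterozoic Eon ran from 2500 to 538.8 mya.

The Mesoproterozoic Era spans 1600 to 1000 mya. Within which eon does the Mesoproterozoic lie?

The Mesoproterozoic (1600–1000 Ma) lies entirely within 2500–538.8 Ma, the Proterozoic Eon.

Proterozoic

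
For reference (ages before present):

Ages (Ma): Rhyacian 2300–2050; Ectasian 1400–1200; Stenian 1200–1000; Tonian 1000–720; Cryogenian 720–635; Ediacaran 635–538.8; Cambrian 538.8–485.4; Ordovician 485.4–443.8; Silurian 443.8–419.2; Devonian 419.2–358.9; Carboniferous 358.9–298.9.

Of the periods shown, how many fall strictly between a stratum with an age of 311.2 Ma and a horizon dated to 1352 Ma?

8

1352 Ma sits inside the Ectasian (1400–1200) and 311.2 Ma inside the Carboniferous (358.9–298.9); neither of those is wholly between the two dates.
The listed periods lying completely between them are Stenian, Tonian, Cryogenian, Ediacaran, Cambrian, Ordovician, Silurian, Devonian — 8 in all.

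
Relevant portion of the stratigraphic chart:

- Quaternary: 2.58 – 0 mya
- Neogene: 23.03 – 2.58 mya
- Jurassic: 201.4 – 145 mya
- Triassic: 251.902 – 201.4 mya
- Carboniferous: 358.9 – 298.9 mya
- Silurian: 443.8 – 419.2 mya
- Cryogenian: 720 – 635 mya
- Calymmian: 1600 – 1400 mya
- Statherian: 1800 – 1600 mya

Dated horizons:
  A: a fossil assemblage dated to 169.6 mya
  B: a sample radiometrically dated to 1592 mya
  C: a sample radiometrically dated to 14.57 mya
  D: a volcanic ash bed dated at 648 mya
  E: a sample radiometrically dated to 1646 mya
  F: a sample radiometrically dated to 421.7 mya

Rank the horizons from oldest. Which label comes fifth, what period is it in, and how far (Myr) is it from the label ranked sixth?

A, in the Jurassic; 155.03 million years to C

Larger Ma means older, so oldest first: E 1646 > B 1592 > D 648 > F 421.7 > A 169.6 > C 14.57.
Counting 5 along gives A (169.6 Ma); the excerpt puts that inside the Jurassic, 201.4–145 Ma.
Next in line is C (14.57 Ma), and 169.6 − 14.57 = 155.03 Myr.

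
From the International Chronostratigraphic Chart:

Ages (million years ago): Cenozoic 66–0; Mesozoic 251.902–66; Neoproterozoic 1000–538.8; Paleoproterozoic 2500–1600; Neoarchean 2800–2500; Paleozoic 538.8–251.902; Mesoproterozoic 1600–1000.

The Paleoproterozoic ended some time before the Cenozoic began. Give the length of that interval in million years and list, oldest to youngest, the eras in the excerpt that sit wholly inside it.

1534 million years; Mesoproterozoic, Neoproterozoic, Paleozoic, Mesozoic

The Paleoproterozoic closes at 1600 Ma and the Cenozoic opens at 66 Ma, so the interval is 1600 − 66 = 1534 Myr.
An era fits inside if it starts at or after 1600 Ma and ends at or before 66 Ma; oldest first that gives Mesoproterozoic, Neoproterozoic, Paleozoic, Mesozoic.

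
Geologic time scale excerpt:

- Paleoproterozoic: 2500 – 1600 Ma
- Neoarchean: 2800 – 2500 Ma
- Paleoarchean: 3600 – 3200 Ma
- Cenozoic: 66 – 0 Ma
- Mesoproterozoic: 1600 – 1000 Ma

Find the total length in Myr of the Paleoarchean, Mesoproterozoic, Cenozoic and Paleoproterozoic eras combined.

Duration is start − end for each: (3600 − 3200) + (1600 − 1000) + (66 − 0) + (2500 − 1600).
That is 400 + 600 + 66 + 900, which totals 1966 million years.

1966 million years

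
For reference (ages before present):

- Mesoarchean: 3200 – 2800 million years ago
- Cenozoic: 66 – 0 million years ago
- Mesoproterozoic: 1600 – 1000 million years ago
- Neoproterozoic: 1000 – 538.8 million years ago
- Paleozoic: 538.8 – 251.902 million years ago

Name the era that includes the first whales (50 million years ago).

Cenozoic

50 Ma lies between 66 and 0 Ma, so it falls in the Cenozoic.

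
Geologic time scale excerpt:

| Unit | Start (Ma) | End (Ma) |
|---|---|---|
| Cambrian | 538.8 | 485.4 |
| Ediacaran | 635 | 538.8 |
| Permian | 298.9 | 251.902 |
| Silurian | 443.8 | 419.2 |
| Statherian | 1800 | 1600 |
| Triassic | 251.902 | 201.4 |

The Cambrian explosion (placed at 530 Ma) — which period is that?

530 Ma lies between 538.8 and 485.4 Ma, so it falls in the Cambrian.

Cambrian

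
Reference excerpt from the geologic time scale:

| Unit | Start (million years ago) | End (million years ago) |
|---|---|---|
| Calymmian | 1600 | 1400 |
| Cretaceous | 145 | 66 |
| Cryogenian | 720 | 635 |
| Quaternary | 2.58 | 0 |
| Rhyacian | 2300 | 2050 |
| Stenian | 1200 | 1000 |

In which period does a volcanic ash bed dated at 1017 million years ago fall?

1017 Ma lies between 1200 and 1000 Ma, so it falls in the Stenian.

Stenian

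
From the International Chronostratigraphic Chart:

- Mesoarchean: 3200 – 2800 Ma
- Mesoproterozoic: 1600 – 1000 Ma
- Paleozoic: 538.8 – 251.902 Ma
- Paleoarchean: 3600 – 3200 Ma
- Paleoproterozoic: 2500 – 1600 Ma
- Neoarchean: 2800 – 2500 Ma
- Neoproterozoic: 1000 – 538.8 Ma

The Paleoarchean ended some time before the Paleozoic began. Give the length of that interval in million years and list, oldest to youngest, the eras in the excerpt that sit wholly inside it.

The Paleoarchean closes at 3200 Ma and the Paleozoic opens at 538.8 Ma, so the interval is 3200 − 538.8 = 2661.2 Myr.
An era fits inside if it starts at or after 3200 Ma and ends at or before 538.8 Ma; oldest first that gives Mesoarchean, Neoarchean, Paleoproterozoic, Mesoproterozoic, Neoproterozoic.

2661.2 million years; Mesoarchean, Neoarchean, Paleoproterozoic, Mesoproterozoic, Neoproterozoic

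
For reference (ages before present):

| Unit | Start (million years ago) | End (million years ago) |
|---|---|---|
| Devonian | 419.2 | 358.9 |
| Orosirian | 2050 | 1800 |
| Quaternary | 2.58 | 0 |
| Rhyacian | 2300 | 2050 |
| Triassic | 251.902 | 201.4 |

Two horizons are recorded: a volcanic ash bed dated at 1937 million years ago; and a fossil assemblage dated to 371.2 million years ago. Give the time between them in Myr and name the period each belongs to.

1565.8 million years apart; the first in the Orosirian, the second in the Devonian

Elapsed time: 1937 − 371.2 = 1565.8 Myr.
1937 Ma lies within 2050–1800 Ma: Orosirian.
371.2 Ma lies within 419.2–358.9 Ma: Devonian.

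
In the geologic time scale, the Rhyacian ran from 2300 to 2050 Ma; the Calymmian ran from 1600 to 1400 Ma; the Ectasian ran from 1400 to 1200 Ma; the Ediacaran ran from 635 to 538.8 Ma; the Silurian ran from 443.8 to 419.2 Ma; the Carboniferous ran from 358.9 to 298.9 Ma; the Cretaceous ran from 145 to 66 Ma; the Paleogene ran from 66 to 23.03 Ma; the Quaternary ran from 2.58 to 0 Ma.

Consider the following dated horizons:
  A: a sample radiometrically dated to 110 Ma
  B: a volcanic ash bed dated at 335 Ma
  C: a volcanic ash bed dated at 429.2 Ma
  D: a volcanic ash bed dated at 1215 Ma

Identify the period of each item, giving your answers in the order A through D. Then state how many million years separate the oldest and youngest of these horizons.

Match each age against the start–end ranges in the excerpt: A = 110 Ma → Cretaceous (145–66); B = 335 Ma → Carboniferous (358.9–298.9); C = 429.2 Ma → Silurian (443.8–419.2); D = 1215 Ma → Ectasian (1400–1200).
The largest age is 1215 Ma and the smallest is 110 Ma; their difference is 1105 Myr.

A — Cretaceous; B — Carboniferous; C — Silurian; D — Ectasian; span 1105 million years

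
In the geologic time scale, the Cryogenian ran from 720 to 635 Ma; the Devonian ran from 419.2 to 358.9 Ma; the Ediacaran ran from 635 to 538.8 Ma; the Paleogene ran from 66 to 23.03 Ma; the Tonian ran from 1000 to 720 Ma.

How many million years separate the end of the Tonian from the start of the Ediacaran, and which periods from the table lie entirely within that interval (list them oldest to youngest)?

85 million years; Cryogenian

End of Tonian = 720 Ma; start of Ediacaran = 635 Ma.
Gap = 720 − 635 = 85 Myr.
Periods wholly inside 720–635 Ma: Cryogenian (720–635).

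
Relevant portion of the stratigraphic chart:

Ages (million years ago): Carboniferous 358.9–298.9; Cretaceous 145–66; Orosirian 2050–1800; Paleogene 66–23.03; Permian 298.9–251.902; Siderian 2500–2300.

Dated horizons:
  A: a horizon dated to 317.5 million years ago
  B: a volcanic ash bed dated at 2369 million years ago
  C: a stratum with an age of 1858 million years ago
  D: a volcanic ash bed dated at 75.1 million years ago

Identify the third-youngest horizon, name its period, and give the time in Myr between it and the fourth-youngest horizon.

Sorted youngest-first by Ma: D (75.1), A (317.5), C (1858), B (2369).
The third youngest is C at 1858 Ma, which lies in 2050–1800 Ma: the Orosirian.
The fourth youngest is B at 2369 Ma; separation = |1858 − 2369| = 511 Myr.

C, in the Orosirian; 511 million years to B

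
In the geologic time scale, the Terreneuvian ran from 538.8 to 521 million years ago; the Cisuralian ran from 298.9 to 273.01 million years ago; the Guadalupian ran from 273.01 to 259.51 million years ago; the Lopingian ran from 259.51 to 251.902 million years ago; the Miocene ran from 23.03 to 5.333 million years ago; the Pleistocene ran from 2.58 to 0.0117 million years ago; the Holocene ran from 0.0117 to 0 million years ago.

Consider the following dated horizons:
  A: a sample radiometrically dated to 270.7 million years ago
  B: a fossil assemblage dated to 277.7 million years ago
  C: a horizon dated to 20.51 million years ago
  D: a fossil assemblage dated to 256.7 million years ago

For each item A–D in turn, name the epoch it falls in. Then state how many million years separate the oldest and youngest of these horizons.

A — Guadalupian; B — Cisuralian; C — Miocene; D — Lopingian; span 257.19 million years

Match each age against the start–end ranges in the excerpt: A = 270.7 Ma → Guadalupian (273.01–259.51); B = 277.7 Ma → Cisuralian (298.9–273.01); C = 20.51 Ma → Miocene (23.03–5.333); D = 256.7 Ma → Lopingian (259.51–251.902).
The largest age is 277.7 Ma and the smallest is 20.51 Ma; their difference is 257.19 Myr.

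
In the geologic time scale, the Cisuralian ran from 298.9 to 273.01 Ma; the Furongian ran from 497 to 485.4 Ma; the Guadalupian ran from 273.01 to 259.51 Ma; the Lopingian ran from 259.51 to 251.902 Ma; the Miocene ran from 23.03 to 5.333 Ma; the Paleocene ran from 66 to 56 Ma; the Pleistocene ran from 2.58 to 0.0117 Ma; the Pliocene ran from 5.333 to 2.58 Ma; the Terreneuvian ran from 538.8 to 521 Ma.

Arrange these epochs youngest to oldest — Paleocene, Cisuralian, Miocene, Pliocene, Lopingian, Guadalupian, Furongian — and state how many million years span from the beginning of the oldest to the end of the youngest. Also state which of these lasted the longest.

From the excerpt: Paleocene 66–56; Cisuralian 298.9–273.01; Miocene 23.03–5.333; Pliocene 5.333–2.58; Lopingian 259.51–251.902; Guadalupian 273.01–259.51; Furongian 497–485.4 (Ma).
Larger Ma is earlier, so the oldest is Furongian and the youngest is Pliocene; youngest to oldest: Pliocene, Miocene, Paleocene, Lopingian, Guadalupian, Cisuralian, Furongian.
Oldest start 497 minus youngest end 2.58 gives 494.42 Myr overall.
Individual lengths (start − end): Furongian 11.6; Paleocene 10; Lopingian 7.608; Cisuralian 25.89; Guadalupian 13.5; Pliocene 2.753; Miocene 17.697. The largest is Cisuralian at 25.89 Myr.

Pliocene → Miocene → Paleocene → Lopingian → Guadalupian → Cisuralian → Furongian; total span 494.42 Myr; longest is Cisuralian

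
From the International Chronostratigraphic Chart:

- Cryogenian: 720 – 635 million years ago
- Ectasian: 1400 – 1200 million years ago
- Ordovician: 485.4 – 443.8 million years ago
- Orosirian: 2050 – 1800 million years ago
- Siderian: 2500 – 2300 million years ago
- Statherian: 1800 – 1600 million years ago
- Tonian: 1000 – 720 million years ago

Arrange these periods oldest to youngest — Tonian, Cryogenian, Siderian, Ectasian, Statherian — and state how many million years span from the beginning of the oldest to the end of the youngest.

From the excerpt: Tonian 1000–720; Cryogenian 720–635; Siderian 2500–2300; Ectasian 1400–1200; Statherian 1800–1600 (Ma).
Larger Ma is earlier, so the oldest is Siderian and the youngest is Cryogenian; oldest to youngest: Siderian, Statherian, Ectasian, Tonian, Cryogenian.
Oldest start 2500 minus youngest end 635 gives 1865 Myr overall.

Siderian → Statherian → Ectasian → Tonian → Cryogenian; total span 1865 Myr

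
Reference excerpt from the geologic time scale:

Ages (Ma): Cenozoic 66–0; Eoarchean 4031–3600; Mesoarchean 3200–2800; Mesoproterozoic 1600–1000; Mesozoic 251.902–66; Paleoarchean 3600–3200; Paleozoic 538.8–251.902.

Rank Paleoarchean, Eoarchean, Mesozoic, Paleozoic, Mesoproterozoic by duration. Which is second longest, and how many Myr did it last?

Eoarchean, 431 million years

Durations: Paleoarchean 400; Eoarchean 431; Mesozoic 185.902; Paleozoic 286.898; Mesoproterozoic 600 Myr.
Sorted longest-first: Mesoproterozoic (600), Eoarchean (431), Paleoarchean (400), Paleozoic (286.898), Mesozoic (185.902).
The second longest is Eoarchean at 431 Myr.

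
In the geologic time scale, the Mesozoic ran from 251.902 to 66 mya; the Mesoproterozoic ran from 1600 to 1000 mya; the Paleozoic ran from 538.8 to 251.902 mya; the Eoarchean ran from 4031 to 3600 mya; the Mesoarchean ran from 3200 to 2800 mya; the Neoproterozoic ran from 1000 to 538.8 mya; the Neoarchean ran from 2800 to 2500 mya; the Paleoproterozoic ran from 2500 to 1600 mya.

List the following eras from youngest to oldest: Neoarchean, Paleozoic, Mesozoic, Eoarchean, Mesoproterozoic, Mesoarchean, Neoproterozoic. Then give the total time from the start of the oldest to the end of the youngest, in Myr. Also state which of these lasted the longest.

Mesozoic → Paleozoic → Neoproterozoic → Mesoproterozoic → Neoarchean → Mesoarchean → Eoarchean; total span 3965 Myr; longest is Mesoproterozoic

Start ages (Ma): Eoarchean 4031, Mesoarchean 3200, Neoarchean 2800, Mesoproterozoic 1600, Neoproterozoic 1000, Paleozoic 538.8, Mesozoic 251.902.
Ordered youngest to oldest: Mesozoic, Paleozoic, Neoproterozoic, Mesoproterozoic, Neoarchean, Mesoarchean, Eoarchean.
Span = 4031 − 66 = 3965 Myr.
Durations: Eoarchean 431, Neoarchean 300, Paleozoic 286.898, Neoproterozoic 461.2, Mesoproterozoic 600, Mesoarchean 400, Mesozoic 185.902 → longest is Mesoproterozoic (600 Myr).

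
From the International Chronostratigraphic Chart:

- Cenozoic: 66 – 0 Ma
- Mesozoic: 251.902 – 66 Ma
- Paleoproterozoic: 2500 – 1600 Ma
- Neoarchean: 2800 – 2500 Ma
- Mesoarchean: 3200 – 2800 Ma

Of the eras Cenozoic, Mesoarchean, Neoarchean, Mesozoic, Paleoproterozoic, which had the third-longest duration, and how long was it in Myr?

Durations: Cenozoic 66; Mesoarchean 400; Neoarchean 300; Mesozoic 185.902; Paleoproterozoic 900 Myr.
Sorted longest-first: Paleoproterozoic (900), Mesoarchean (400), Neoarchean (300), Mesozoic (185.902), Cenozoic (66).
The third longest is Neoarchean at 300 Myr.

Neoarchean, 300 million years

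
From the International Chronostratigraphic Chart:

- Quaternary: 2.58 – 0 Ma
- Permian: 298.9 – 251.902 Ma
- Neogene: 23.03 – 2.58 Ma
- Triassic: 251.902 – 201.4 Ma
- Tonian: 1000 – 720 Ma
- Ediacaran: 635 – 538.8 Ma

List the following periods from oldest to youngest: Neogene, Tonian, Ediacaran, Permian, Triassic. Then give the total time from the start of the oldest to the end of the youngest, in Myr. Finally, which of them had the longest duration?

Start ages (Ma): Tonian 1000, Ediacaran 635, Permian 298.9, Triassic 251.902, Neogene 23.03.
Ordered oldest to youngest: Tonian, Ediacaran, Permian, Triassic, Neogene.
Span = 1000 − 2.58 = 997.42 Myr.
Durations: Triassic 50.502, Neogene 20.45, Ediacaran 96.2, Permian 46.998, Tonian 280 → longest is Tonian (280 Myr).

Tonian, Ediacaran, Permian, Triassic, Neogene; total span 997.42 Myr; longest is Tonian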